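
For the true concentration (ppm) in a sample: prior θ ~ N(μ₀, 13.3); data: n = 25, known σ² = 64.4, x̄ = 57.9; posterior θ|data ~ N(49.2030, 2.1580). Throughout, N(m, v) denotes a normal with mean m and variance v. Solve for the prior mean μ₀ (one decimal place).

The posterior mean is a precision-weighted average: μ_n = (τ₀μ₀ + τ_data·x̄)/(τ₀+τ_data), with τ₀=1/σ₀² and τ_data=n/σ².
Here τ₀ = 1/13.3 = 0.075188 and τ_data = 25/64.4 = 0.388199, so τ_n = 0.463387.
Rearranging for μ₀: μ₀ = (μ_n·τ_n − τ_data·x̄)/τ₀ = (49.2030·0.463387 − 0.388199·57.9) / 0.075188 = 0.323308/0.075188 ≈ 4.3.

μ₀ = 4.3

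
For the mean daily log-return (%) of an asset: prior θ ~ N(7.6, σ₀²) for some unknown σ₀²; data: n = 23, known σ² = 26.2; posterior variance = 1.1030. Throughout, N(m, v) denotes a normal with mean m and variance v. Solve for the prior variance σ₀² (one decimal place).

σ₀² = 34.8

For the Normal–Normal model with known σ², precisions add: τ_n = τ₀ + n/σ².
So 1/σ₀² = 1/1.1030 − 23/26.2 = 0.906618 − 0.877863 = 0.028755.
Hence σ₀² = 1/0.028755 ≈ 34.8.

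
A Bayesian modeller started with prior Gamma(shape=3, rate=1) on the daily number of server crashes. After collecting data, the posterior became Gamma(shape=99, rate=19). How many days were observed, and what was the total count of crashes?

A Gamma(α, β) prior (rate parametrization) on a Poisson rate with n observations summing to S gives posterior Gamma(α+S, β+n).
Matching: Σxᵢ = 99 − 3 = 96 and n = 19 − 1 = 18.

n = 18 days with total 96 crashes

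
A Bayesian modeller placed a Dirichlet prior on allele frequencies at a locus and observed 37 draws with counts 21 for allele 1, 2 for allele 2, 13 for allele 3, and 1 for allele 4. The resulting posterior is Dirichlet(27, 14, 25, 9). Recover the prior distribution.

For a Dirichlet(α) prior with multinomial counts c, the posterior is Dirichlet(α + c) componentwise.
Subtract each count from the matching posterior parameter: 27−21=6, 14−2=12, 25−13=12, 9−1=8.

Dirichlet(6, 12, 12, 8)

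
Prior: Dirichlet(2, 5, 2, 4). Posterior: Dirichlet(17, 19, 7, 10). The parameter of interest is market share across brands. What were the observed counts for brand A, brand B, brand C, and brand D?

For a Dirichlet(α) prior with multinomial counts c, the posterior is Dirichlet(α + c) componentwise.
Counts are posterior − prior componentwise: 17−2=15, 19−5=14, 7−2=5, 10−4=6.

counts (15, 14, 5, 6)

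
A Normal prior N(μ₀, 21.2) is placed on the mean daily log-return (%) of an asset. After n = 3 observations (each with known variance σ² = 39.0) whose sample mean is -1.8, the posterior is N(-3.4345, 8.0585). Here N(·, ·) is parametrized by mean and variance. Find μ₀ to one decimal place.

μ₀ = -6.1

With known observation variance, the Normal–Normal posterior has precision τ_n = τ₀ + n/σ² and mean μ_n = (τ₀μ₀ + (n/σ²)x̄)/τ_n.
Here τ₀ = 1/21.2 = 0.047170 and τ_data = 3/39.0 = 0.076923, so τ_n = 0.124093.
Rearranging for μ₀: μ₀ = (μ_n·τ_n − τ_data·x̄)/τ₀ = (-3.4345·0.124093 − 0.076923·-1.8) / 0.047170 = -0.287736/0.047170 ≈ -6.1.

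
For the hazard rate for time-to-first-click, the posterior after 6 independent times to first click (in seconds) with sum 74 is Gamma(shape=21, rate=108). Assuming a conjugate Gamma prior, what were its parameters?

For an exponential likelihood with a Gamma(α, β) prior on the rate, n observations with total T give posterior Gamma(α+n, β+T).
So α = 21 − 6 = 15 and β = 108 − 74 = 34.

Gamma(shape=15, rate=34)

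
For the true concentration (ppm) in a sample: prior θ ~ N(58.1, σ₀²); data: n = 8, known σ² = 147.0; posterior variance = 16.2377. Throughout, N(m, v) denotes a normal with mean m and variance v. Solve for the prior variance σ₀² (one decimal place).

σ₀² = 139.6

Posterior precision equals prior precision plus data precision: 1/σ_n² = 1/σ₀² + n/σ².
So 1/σ₀² = 1/16.2377 − 8/147.0 = 0.061585 − 0.054422 = 0.007163.
Hence σ₀² = 1/0.007163 ≈ 139.6.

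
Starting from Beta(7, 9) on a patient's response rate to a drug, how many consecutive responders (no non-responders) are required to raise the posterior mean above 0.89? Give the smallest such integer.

After k responders and 0 non-responders the posterior is Beta(7+k, 9), with mean (7+k)/(7+9+k).
Set (7+k)/(16+k) > 0.89 and solve: k > (0.89·16 − 7)/(1 − 0.89) = 65.818.
The smallest integer exceeding 65.818 is 66.

k = 66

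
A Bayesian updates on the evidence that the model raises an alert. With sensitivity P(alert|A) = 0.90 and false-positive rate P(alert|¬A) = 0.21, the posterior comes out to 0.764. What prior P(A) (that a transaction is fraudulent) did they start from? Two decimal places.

P(A) = 0.43

Bayes' rule in odds form gives O(A|E) = O(A)·[P(E|A)/P(E|¬A)], hence O(A) = O(A|E)/LR.
Posterior odds = 0.764/(1−0.764) = 3.2373. LR = 0.90/0.21 = 4.2857.
Prior odds = 3.2373/4.2857 = 0.7554, so P(A) = 0.7554/(1+0.7554) ≈ 0.43.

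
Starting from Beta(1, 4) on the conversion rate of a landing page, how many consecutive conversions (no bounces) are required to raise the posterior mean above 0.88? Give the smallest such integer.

After k conversions and 0 bounces the posterior is Beta(1+k, 4), with mean (1+k)/(1+4+k).
Set (1+k)/(5+k) > 0.88 and solve: k > (0.88·5 − 1)/(1 − 0.88) = 28.333.
The smallest integer exceeding 28.333 is 29.

k = 29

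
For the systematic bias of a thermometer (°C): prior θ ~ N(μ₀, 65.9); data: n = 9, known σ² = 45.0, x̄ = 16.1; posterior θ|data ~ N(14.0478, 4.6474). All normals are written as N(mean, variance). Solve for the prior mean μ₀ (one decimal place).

μ₀ = -13.0

The posterior mean is a precision-weighted average: μ_n = (τ₀μ₀ + τ_data·x̄)/(τ₀+τ_data), with τ₀=1/σ₀² and τ_data=n/σ².
Here τ₀ = 1/65.9 = 0.015175 and τ_data = 9/45.0 = 0.200000, so τ_n = 0.215175.
Rearranging for μ₀: μ₀ = (μ_n·τ_n − τ_data·x̄)/τ₀ = (14.0478·0.215175 − 0.200000·16.1) / 0.015175 = -0.197265/0.015175 ≈ -13.0.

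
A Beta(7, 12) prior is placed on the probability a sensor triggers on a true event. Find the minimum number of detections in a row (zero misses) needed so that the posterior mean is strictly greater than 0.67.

After k detections and 0 misses the posterior is Beta(7+k, 12), with mean (7+k)/(7+12+k).
Set (7+k)/(19+k) > 0.67 and solve: k > (0.67·19 − 7)/(1 − 0.67) = 17.364.
The smallest integer exceeding 17.364 is 18.

k = 18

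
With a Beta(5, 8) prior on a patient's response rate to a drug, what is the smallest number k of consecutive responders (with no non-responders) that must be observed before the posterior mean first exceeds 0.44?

k = 2

After k responders and 0 non-responders the posterior is Beta(5+k, 8), with mean (5+k)/(5+8+k).
Set (5+k)/(13+k) > 0.44 and solve: k > (0.44·13 − 5)/(1 − 0.44) = 1.286.
The smallest integer exceeding 1.286 is 2.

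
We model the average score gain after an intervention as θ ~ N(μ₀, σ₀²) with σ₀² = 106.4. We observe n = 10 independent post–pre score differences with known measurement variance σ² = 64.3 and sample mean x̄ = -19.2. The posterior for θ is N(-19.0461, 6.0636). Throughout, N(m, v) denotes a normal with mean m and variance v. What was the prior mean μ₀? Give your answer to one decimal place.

μ₀ = -16.5

The posterior mean is a precision-weighted average: μ_n = (τ₀μ₀ + τ_data·x̄)/(τ₀+τ_data), with τ₀=1/σ₀² and τ_data=n/σ².
Here τ₀ = 1/106.4 = 0.009398 and τ_data = 10/64.3 = 0.155521, so τ_n = 0.164919.
Rearranging for μ₀: μ₀ = (μ_n·τ_n − τ_data·x̄)/τ₀ = (-19.0461·0.164919 − 0.155521·-19.2) / 0.009398 = -0.155061/0.009398 ≈ -16.5.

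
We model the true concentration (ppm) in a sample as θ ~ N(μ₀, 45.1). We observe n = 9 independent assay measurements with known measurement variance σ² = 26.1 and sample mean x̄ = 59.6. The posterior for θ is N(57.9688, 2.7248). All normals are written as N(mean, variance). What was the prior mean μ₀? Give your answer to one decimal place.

The posterior mean is a precision-weighted average: μ_n = (τ₀μ₀ + τ_data·x̄)/(τ₀+τ_data), with τ₀=1/σ₀² and τ_data=n/σ².
Here τ₀ = 1/45.1 = 0.022173 and τ_data = 9/26.1 = 0.344828, so τ_n = 0.367001.
Rearranging for μ₀: μ₀ = (μ_n·τ_n − τ_data·x̄)/τ₀ = (57.9688·0.367001 − 0.344828·59.6) / 0.022173 = 0.722859/0.022173 ≈ 32.6.

μ₀ = 32.6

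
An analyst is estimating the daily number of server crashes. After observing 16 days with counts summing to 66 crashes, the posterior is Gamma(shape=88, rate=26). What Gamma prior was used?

Gamma(shape=22, rate=10)

Gamma–Poisson conjugacy: posterior shape = α + Σxᵢ, posterior rate = β + n.
So α = 88 − 66 = 22 and β = 26 − 16 = 10.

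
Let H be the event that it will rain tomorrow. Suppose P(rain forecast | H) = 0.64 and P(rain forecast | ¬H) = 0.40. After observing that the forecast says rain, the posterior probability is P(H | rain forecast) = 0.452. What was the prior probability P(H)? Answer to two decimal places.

P(H) = 0.34

Bayes' rule in odds form gives O(H|E) = O(H)·[P(E|H)/P(E|¬H)], hence O(H) = O(H|E)/LR.
Posterior odds = 0.452/(1−0.452) = 0.8248. LR = 0.64/0.40 = 1.6000.
Prior odds = 0.8248/1.6000 = 0.5155, so P(H) = 0.5155/(1+0.5155) ≈ 0.34.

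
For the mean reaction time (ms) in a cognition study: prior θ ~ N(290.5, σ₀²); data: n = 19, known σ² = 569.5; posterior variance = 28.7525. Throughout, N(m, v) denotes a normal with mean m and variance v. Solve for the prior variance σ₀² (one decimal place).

Posterior precision equals prior precision plus data precision: 1/σ_n² = 1/σ₀² + n/σ².
So 1/σ₀² = 1/28.7525 − 19/569.5 = 0.034780 − 0.033363 = 0.001417.
Hence σ₀² = 1/0.001417 ≈ 705.7.

σ₀² = 705.7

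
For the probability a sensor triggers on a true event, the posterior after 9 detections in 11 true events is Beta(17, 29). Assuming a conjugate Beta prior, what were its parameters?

Beta(8, 27)

Under Beta–binomial conjugacy the posterior parameters are (a+s, b+f).
Subtract the data counts: 17−9=8, 29−2=27.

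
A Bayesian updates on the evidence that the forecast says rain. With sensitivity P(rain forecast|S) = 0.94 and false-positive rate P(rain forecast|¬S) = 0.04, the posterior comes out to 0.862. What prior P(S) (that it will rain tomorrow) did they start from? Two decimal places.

P(S) = 0.21

Bayes' rule in odds form gives O(S|E) = O(S)·[P(E|S)/P(E|¬S)], hence O(S) = O(S|E)/LR.
Posterior odds = 0.862/(1−0.862) = 6.2464. LR = 0.94/0.04 = 23.5000.
Prior odds = 6.2464/23.5000 = 0.2658, so P(S) = 0.2658/(1+0.2658) ≈ 0.21.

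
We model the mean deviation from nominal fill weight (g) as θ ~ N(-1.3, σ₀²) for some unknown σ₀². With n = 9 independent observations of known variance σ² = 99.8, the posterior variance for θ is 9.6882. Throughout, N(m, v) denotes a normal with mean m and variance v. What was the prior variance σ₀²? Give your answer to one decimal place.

Posterior precision equals prior precision plus data precision: 1/σ_n² = 1/σ₀² + n/σ².
So 1/σ₀² = 1/9.6882 − 9/99.8 = 0.103218 − 0.090180 = 0.013038.
Hence σ₀² = 1/0.013038 ≈ 76.7.

σ₀² = 76.7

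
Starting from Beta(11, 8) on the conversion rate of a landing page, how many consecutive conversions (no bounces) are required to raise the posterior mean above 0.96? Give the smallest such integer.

After k conversions and 0 bounces the posterior is Beta(11+k, 8), with mean (11+k)/(11+8+k).
Set (11+k)/(19+k) > 0.96 and solve: k > (0.96·19 − 11)/(1 − 0.96) = 181.000.
The smallest integer exceeding 181.000 is 182.

k = 182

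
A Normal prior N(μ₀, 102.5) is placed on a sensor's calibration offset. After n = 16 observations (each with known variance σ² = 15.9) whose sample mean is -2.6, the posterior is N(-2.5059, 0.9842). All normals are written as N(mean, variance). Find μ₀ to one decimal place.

μ₀ = 7.2

The posterior mean is a precision-weighted average: μ_n = (τ₀μ₀ + τ_data·x̄)/(τ₀+τ_data), with τ₀=1/σ₀² and τ_data=n/σ².
Here τ₀ = 1/102.5 = 0.009756 and τ_data = 16/15.9 = 1.006289, so τ_n = 1.016045.
Rearranging for μ₀: μ₀ = (μ_n·τ_n − τ_data·x̄)/τ₀ = (-2.5059·1.016045 − 1.006289·-2.6) / 0.009756 = 0.070244/0.009756 ≈ 7.2.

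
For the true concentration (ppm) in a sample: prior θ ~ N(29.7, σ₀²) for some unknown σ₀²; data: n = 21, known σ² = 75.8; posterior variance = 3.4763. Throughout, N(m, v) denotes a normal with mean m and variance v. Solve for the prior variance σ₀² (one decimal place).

σ₀² = 94.2

Posterior precision equals prior precision plus data precision: 1/σ_n² = 1/σ₀² + n/σ².
So 1/σ₀² = 1/3.4763 − 21/75.8 = 0.287662 − 0.277045 = 0.010617.
Hence σ₀² = 1/0.010617 ≈ 94.2.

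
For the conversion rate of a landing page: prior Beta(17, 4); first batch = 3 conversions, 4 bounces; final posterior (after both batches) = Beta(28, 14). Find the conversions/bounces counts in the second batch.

Sequential conjugate updates are equivalent to a single update on the pooled data, so total successes = posterior α − prior α and total failures = posterior β − prior β.
Total across both batches: 28−17=11 conversions, 14−4=10 bounces.
Subtract the first batch: 11−3=8 conversions and 10−4=6 bounces.

8 conversions and 6 bounces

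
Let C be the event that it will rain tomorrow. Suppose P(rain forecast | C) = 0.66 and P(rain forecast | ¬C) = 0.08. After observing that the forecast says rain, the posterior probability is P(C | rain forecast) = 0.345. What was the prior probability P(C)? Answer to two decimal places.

Bayes' rule in odds form gives O(C|E) = O(C)·[P(E|C)/P(E|¬C)], hence O(C) = O(C|E)/LR.
Posterior odds = 0.345/(1−0.345) = 0.5267. LR = 0.66/0.08 = 8.2500.
Prior odds = 0.5267/8.2500 = 0.0638, so P(C) = 0.0638/(1+0.0638) ≈ 0.06.

P(C) = 0.06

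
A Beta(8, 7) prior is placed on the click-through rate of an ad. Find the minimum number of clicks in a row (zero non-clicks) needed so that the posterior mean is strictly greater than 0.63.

After k clicks and 0 non-clicks the posterior is Beta(8+k, 7), with mean (8+k)/(8+7+k).
Set (8+k)/(15+k) > 0.63 and solve: k > (0.63·15 − 8)/(1 − 0.63) = 3.919.
The smallest integer exceeding 3.919 is 4.

k = 4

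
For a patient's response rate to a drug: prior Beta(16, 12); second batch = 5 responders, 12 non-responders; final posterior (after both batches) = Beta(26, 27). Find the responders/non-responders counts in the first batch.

Sequential conjugate updates are equivalent to a single update on the pooled data, so total successes = posterior α − prior α and total failures = posterior β − prior β.
Total across both batches: 26−16=10 responders, 27−12=15 non-responders.
Subtract the second batch: 10−5=5 responders and 15−12=3 non-responders.

5 responders and 3 non-responders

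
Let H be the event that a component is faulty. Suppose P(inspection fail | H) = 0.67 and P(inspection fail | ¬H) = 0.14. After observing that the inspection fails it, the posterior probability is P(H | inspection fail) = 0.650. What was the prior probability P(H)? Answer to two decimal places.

In odds form, posterior odds = prior odds × likelihood ratio, so prior odds = posterior odds ÷ LR.
Posterior odds = 0.650/(1−0.650) = 1.8571. LR = 0.67/0.14 = 4.7857.
Prior odds = 1.8571/4.7857 = 0.3881, so P(H) = 0.3881/(1+0.3881) ≈ 0.28.

P(H) = 0.28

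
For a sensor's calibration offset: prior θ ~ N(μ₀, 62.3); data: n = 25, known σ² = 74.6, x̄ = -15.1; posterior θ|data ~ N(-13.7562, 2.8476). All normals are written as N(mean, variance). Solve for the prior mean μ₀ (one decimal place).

With known observation variance, the Normal–Normal posterior has precision τ_n = τ₀ + n/σ² and mean μ_n = (τ₀μ₀ + (n/σ²)x̄)/τ_n.
Here τ₀ = 1/62.3 = 0.016051 and τ_data = 25/74.6 = 0.335121, so τ_n = 0.351172.
Rearranging for μ₀: μ₀ = (μ_n·τ_n − τ_data·x̄)/τ₀ = (-13.7562·0.351172 − 0.335121·-15.1) / 0.016051 = 0.229535/0.016051 ≈ 14.3.

μ₀ = 14.3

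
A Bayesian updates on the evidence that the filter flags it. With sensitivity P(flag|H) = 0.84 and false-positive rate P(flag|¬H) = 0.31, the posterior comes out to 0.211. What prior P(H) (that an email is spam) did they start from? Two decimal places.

Bayes' rule in odds form gives O(H|E) = O(H)·[P(E|H)/P(E|¬H)], hence O(H) = O(H|E)/LR.
Posterior odds = 0.211/(1−0.211) = 0.2674. LR = 0.84/0.31 = 2.7097.
Prior odds = 0.2674/2.7097 = 0.0987, so P(H) = 0.0987/(1+0.0987) ≈ 0.09.

P(H) = 0.09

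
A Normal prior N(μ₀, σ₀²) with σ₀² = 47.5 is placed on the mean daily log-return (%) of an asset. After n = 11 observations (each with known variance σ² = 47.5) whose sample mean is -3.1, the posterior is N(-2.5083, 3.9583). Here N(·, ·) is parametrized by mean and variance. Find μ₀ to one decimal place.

With known observation variance, the Normal–Normal posterior has precision τ_n = τ₀ + n/σ² and mean μ_n = (τ₀μ₀ + (n/σ²)x̄)/τ_n.
Here τ₀ = 1/47.5 = 0.021053 and τ_data = 11/47.5 = 0.231579, so τ_n = 0.252632.
Rearranging for μ₀: μ₀ = (μ_n·τ_n − τ_data·x̄)/τ₀ = (-2.5083·0.252632 − 0.231579·-3.1) / 0.021053 = 0.084218/0.021053 ≈ 4.0.

μ₀ = 4.0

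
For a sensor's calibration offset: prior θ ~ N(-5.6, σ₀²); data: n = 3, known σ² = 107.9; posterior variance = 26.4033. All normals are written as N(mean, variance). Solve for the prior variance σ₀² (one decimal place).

For the Normal–Normal model with known σ², precisions add: τ_n = τ₀ + n/σ².
So 1/σ₀² = 1/26.4033 − 3/107.9 = 0.037874 − 0.027804 = 0.010070.
Hence σ₀² = 1/0.010070 ≈ 99.3.

σ₀² = 99.3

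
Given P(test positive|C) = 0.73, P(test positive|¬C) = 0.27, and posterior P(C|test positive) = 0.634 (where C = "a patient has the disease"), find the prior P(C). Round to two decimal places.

P(C) = 0.39

Bayes' rule in odds form gives O(C|E) = O(C)·[P(E|C)/P(E|¬C)], hence O(C) = O(C|E)/LR.
Posterior odds = 0.634/(1−0.634) = 1.7322. LR = 0.73/0.27 = 2.7037.
Prior odds = 1.7322/2.7037 = 0.6407, so P(C) = 0.6407/(1+0.6407) ≈ 0.39.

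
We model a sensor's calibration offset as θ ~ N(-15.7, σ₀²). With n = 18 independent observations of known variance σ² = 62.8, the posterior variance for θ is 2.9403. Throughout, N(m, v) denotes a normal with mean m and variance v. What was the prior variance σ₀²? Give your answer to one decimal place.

σ₀² = 18.7

Posterior precision equals prior precision plus data precision: 1/σ_n² = 1/σ₀² + n/σ².
So 1/σ₀² = 1/2.9403 − 18/62.8 = 0.340101 − 0.286624 = 0.053477.
Hence σ₀² = 1/0.053477 ≈ 18.7.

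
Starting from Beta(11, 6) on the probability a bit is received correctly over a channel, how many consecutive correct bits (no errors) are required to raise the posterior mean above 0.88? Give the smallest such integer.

After k correct bits and 0 errors the posterior is Beta(11+k, 6), with mean (11+k)/(11+6+k).
Set (11+k)/(17+k) > 0.88 and solve: k > (0.88·17 − 11)/(1 − 0.88) = 33.000.
The smallest integer exceeding 33.000 is 34, and checking k=34: (45)/(51) = 0.8824 > 0.88.

k = 34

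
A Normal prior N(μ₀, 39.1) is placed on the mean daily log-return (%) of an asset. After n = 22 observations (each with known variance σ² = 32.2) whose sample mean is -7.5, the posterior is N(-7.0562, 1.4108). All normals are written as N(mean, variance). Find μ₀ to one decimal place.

μ₀ = 4.8

The posterior mean is a precision-weighted average: μ_n = (τ₀μ₀ + τ_data·x̄)/(τ₀+τ_data), with τ₀=1/σ₀² and τ_data=n/σ².
Here τ₀ = 1/39.1 = 0.025575 and τ_data = 22/32.2 = 0.683230, so τ_n = 0.708805.
Rearranging for μ₀: μ₀ = (μ_n·τ_n − τ_data·x̄)/τ₀ = (-7.0562·0.708805 − 0.683230·-7.5) / 0.025575 = 0.122755/0.025575 ≈ 4.8.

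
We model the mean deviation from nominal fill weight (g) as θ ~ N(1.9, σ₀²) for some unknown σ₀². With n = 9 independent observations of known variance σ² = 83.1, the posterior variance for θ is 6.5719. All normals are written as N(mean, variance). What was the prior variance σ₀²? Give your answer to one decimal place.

σ₀² = 22.8

Posterior precision equals prior precision plus data precision: 1/σ_n² = 1/σ₀² + n/σ².
So 1/σ₀² = 1/6.5719 − 9/83.1 = 0.152163 − 0.108303 = 0.043860.
Hence σ₀² = 1/0.043860 ≈ 22.8.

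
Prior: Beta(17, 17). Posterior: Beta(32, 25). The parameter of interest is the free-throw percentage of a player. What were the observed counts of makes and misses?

15 makes and 8 misses

Beta is conjugate to the binomial likelihood: posterior = Beta(α+s, β+f).
Match parameters: s=32−17=15, f=25−17=8.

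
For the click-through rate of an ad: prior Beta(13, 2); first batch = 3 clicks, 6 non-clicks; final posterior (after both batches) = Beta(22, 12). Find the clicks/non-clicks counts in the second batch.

6 clicks and 4 non-clicks

Sequential conjugate updates are equivalent to a single update on the pooled data, so total successes = posterior α − prior α and total failures = posterior β − prior β.
Total across both batches: 22−13=9 clicks, 12−2=10 non-clicks.
Subtract the first batch: 9−3=6 clicks and 10−6=4 non-clicks.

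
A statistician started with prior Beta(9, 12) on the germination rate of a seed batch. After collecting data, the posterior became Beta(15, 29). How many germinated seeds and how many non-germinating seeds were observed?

6 germinated seeds and 17 non-germinating seeds

Under Beta–binomial conjugacy the posterior parameters are (α+s, β+f).
So s = 15 − 9 = 6 and f = 29 − 12 = 17.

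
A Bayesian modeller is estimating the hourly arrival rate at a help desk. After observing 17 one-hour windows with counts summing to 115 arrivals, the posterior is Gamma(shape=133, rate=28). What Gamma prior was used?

Gamma(shape=18, rate=11)

Gamma–Poisson conjugacy: posterior shape = α + Σxᵢ, posterior rate = β + n.
So α = 133 − 115 = 18 and β = 28 − 17 = 11.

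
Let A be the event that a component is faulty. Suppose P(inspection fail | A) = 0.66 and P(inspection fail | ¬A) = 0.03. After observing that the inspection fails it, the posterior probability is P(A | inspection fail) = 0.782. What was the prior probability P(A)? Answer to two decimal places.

Bayes' rule in odds form gives O(A|E) = O(A)·[P(E|A)/P(E|¬A)], hence O(A) = O(A|E)/LR.
Posterior odds = 0.782/(1−0.782) = 3.5872. LR = 0.66/0.03 = 22.0000.
Prior odds = 3.5872/22.0000 = 0.1631, so P(A) = 0.1631/(1+0.1631) ≈ 0.14.

P(A) = 0.14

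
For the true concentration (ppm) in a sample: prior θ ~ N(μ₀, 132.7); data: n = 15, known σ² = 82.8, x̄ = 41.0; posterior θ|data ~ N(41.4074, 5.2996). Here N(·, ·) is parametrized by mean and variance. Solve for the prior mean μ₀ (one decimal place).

μ₀ = 51.2

The posterior mean is a precision-weighted average: μ_n = (τ₀μ₀ + τ_data·x̄)/(τ₀+τ_data), with τ₀=1/σ₀² and τ_data=n/σ².
Here τ₀ = 1/132.7 = 0.007536 and τ_data = 15/82.8 = 0.181159, so τ_n = 0.188695.
Rearranging for μ₀: μ₀ = (μ_n·τ_n − τ_data·x̄)/τ₀ = (41.4074·0.188695 − 0.181159·41.0) / 0.007536 = 0.385850/0.007536 ≈ 51.2.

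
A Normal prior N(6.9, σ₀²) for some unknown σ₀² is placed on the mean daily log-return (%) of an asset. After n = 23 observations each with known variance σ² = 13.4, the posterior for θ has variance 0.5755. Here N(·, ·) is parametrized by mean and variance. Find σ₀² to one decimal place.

Posterior precision equals prior precision plus data precision: 1/σ_n² = 1/σ₀² + n/σ².
So 1/σ₀² = 1/0.5755 − 23/13.4 = 1.737619 − 1.716418 = 0.021201.
Hence σ₀² = 1/0.021201 ≈ 47.2.

σ₀² = 47.2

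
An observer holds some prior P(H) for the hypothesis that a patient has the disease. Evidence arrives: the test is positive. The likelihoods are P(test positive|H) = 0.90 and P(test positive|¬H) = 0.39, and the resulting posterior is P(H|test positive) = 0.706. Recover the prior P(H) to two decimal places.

P(H) = 0.51

In odds form, posterior odds = prior odds × likelihood ratio, so prior odds = posterior odds ÷ LR.
Posterior odds = 0.706/(1−0.706) = 2.4014. LR = 0.90/0.39 = 2.3077.
Prior odds = 2.4014/2.3077 = 1.0406, so P(H) = 1.0406/(1+1.0406) ≈ 0.51.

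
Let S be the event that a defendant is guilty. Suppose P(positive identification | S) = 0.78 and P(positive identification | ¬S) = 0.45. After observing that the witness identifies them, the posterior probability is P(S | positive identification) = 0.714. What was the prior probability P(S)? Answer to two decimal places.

P(S) = 0.59

In odds form, posterior odds = prior odds × likelihood ratio, so prior odds = posterior odds ÷ LR.
Posterior odds = 0.714/(1−0.714) = 2.4965. LR = 0.78/0.45 = 1.7333.
Prior odds = 2.4965/1.7333 = 1.4403, so P(S) = 1.4403/(1+1.4403) ≈ 0.59.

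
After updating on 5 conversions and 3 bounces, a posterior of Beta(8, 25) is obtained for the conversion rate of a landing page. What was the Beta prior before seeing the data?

Beta is conjugate to the binomial likelihood: posterior = Beta(a+s, b+f).
Subtract the data counts: 8−5=3, 25−3=22.

Beta(3, 22)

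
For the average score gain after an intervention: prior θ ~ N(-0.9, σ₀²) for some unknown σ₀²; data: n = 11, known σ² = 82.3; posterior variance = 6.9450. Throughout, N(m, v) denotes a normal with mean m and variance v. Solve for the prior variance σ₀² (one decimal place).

σ₀² = 96.8

Posterior precision equals prior precision plus data precision: 1/σ_n² = 1/σ₀² + n/σ².
So 1/σ₀² = 1/6.9450 − 11/82.3 = 0.143988 − 0.133657 = 0.010331.
Hence σ₀² = 1/0.010331 ≈ 96.8.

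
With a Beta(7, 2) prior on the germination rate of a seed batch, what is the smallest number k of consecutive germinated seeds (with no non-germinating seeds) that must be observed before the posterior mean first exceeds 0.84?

k = 4

After k germinated seeds and 0 non-germinating seeds the posterior is Beta(7+k, 2), with mean (7+k)/(7+2+k).
Set (7+k)/(9+k) > 0.84 and solve: k > (0.84·9 − 7)/(1 − 0.84) = 3.500.
The smallest integer exceeding 3.500 is 4, and checking k=4: (11)/(13) = 0.8462 > 0.84.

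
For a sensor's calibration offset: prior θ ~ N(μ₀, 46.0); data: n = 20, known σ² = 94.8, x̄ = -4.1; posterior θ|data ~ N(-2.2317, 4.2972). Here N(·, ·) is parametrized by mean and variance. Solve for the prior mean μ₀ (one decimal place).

The posterior mean is a precision-weighted average: μ_n = (τ₀μ₀ + τ_data·x̄)/(τ₀+τ_data), with τ₀=1/σ₀² and τ_data=n/σ².
Here τ₀ = 1/46.0 = 0.021739 and τ_data = 20/94.8 = 0.210970, so τ_n = 0.232709.
Rearranging for μ₀: μ₀ = (μ_n·τ_n − τ_data·x̄)/τ₀ = (-2.2317·0.232709 − 0.210970·-4.1) / 0.021739 = 0.345640/0.021739 ≈ 15.9.

μ₀ = 15.9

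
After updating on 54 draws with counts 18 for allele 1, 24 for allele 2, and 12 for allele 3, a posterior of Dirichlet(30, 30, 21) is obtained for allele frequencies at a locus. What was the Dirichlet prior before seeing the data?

Dirichlet(12, 6, 9)

For a Dirichlet(α) prior with multinomial counts c, the posterior is Dirichlet(α + c) componentwise.
Subtract each count from the matching posterior parameter: 30−18=12, 30−24=6, 21−12=9.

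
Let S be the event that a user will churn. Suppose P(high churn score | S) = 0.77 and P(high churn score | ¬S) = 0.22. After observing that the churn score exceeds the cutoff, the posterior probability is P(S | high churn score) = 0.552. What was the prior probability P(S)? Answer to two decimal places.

Bayes' rule in odds form gives O(S|E) = O(S)·[P(E|S)/P(E|¬S)], hence O(S) = O(S|E)/LR.
Posterior odds = 0.552/(1−0.552) = 1.2321. LR = 0.77/0.22 = 3.5000.
Prior odds = 1.2321/3.5000 = 0.3520, so P(S) = 0.3520/(1+0.3520) ≈ 0.26.

P(S) = 0.26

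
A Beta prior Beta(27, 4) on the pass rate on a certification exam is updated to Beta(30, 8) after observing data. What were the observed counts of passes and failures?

Under Beta–binomial conjugacy the posterior parameters are (a+s, b+f).
So s = 30 − 27 = 3 and f = 8 − 4 = 4.

3 passes and 4 failures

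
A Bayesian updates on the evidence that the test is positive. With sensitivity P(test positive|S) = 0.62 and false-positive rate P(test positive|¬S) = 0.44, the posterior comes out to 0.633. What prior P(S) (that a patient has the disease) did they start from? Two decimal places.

P(S) = 0.55

Bayes' rule in odds form gives O(S|E) = O(S)·[P(E|S)/P(E|¬S)], hence O(S) = O(S|E)/LR.
Posterior odds = 0.633/(1−0.633) = 1.7248. LR = 0.62/0.44 = 1.4091.
Prior odds = 1.7248/1.4091 = 1.2240, so P(S) = 1.2240/(1+1.2240) ≈ 0.55.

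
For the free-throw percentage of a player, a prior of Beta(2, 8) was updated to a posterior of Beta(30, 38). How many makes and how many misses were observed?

28 makes and 30 misses

Beta is conjugate to the binomial likelihood: posterior = Beta(α+s, β+f).
So s = 30 − 2 = 28 and f = 38 − 8 = 30.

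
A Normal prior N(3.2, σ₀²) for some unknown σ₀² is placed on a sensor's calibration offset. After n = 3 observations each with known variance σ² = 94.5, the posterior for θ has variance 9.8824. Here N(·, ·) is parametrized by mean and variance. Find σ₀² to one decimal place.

σ₀² = 14.4

Posterior precision equals prior precision plus data precision: 1/σ_n² = 1/σ₀² + n/σ².
So 1/σ₀² = 1/9.8824 − 3/94.5 = 0.101190 − 0.031746 = 0.069444.
Hence σ₀² = 1/0.069444 ≈ 14.4.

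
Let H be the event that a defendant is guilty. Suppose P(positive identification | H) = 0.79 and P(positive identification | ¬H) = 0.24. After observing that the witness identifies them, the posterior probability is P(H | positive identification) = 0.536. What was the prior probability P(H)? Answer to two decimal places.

P(H) = 0.26

In odds form, posterior odds = prior odds × likelihood ratio, so prior odds = posterior odds ÷ LR.
Posterior odds = 0.536/(1−0.536) = 1.1552. LR = 0.79/0.24 = 3.2917.
Prior odds = 1.1552/3.2917 = 0.3509, so P(H) = 0.3509/(1+0.3509) ≈ 0.26.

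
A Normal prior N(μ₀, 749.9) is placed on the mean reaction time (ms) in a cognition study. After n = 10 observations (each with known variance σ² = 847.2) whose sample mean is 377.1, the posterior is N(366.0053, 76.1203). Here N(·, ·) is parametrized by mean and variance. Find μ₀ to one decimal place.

The posterior mean is a precision-weighted average: μ_n = (τ₀μ₀ + τ_data·x̄)/(τ₀+τ_data), with τ₀=1/σ₀² and τ_data=n/σ².
Here τ₀ = 1/749.9 = 0.001334 and τ_data = 10/847.2 = 0.011804, so τ_n = 0.013138.
Rearranging for μ₀: μ₀ = (μ_n·τ_n − τ_data·x̄)/τ₀ = (366.0053·0.013138 − 0.011804·377.1) / 0.001334 = 0.357289/0.001334 ≈ 267.8.

μ₀ = 267.8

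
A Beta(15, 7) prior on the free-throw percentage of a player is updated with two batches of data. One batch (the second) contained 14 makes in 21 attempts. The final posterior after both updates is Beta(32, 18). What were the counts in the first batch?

3 makes and 4 misses

Because Beta–binomial updating is additive in the counts, the combined data contributed (α_post−α_prior, β_post−β_prior) successes and failures.
Total across both batches: 32−15=17 makes, 18−7=11 misses.
Subtract the second batch: 17−14=3 makes and 11−7=4 misses.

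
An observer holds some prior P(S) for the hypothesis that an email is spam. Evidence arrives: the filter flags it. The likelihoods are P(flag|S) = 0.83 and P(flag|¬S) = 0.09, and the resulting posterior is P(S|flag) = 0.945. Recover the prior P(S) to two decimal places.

Bayes' rule in odds form gives O(S|E) = O(S)·[P(E|S)/P(E|¬S)], hence O(S) = O(S|E)/LR.
Posterior odds = 0.945/(1−0.945) = 17.1818. LR = 0.83/0.09 = 9.2222.
Prior odds = 17.1818/9.2222 = 1.8631, so P(S) = 1.8631/(1+1.8631) ≈ 0.65.

P(S) = 0.65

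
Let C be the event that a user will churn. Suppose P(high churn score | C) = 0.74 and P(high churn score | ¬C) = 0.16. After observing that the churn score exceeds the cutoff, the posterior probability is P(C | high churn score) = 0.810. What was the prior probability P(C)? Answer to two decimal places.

In odds form, posterior odds = prior odds × likelihood ratio, so prior odds = posterior odds ÷ LR.
Posterior odds = 0.810/(1−0.810) = 4.2632. LR = 0.74/0.16 = 4.6250.
Prior odds = 4.2632/4.6250 = 0.9218, so P(C) = 0.9218/(1+0.9218) ≈ 0.48.

P(C) = 0.48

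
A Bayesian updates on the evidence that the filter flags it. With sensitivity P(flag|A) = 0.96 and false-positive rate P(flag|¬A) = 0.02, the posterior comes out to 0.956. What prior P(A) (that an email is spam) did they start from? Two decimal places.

P(A) = 0.31

Bayes' rule in odds form gives O(A|E) = O(A)·[P(E|A)/P(E|¬A)], hence O(A) = O(A|E)/LR.
Posterior odds = 0.956/(1−0.956) = 21.7273. LR = 0.96/0.02 = 48.0000.
Prior odds = 21.7273/48.0000 = 0.4527, so P(A) = 0.4527/(1+0.4527) ≈ 0.31.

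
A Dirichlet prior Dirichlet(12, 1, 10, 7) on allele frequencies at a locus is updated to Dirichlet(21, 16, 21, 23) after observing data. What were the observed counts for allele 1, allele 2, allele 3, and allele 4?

counts (9, 15, 11, 16)

For a Dirichlet(α) prior with multinomial counts c, the posterior is Dirichlet(α + c) componentwise.
Counts are posterior − prior componentwise: 21−12=9, 16−1=15, 21−10=11, 23−7=16.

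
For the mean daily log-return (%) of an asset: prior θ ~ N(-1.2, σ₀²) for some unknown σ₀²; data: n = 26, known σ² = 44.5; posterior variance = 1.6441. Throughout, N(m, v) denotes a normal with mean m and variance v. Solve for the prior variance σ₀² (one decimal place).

σ₀² = 41.7

For the Normal–Normal model with known σ², precisions add: τ_n = τ₀ + n/σ².
So 1/σ₀² = 1/1.6441 − 26/44.5 = 0.608236 − 0.584270 = 0.023966.
Hence σ₀² = 1/0.023966 ≈ 41.7.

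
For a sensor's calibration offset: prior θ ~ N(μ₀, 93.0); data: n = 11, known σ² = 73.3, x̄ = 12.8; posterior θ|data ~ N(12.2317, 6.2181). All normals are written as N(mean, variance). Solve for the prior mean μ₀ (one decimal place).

With known observation variance, the Normal–Normal posterior has precision τ_n = τ₀ + n/σ² and mean μ_n = (τ₀μ₀ + (n/σ²)x̄)/τ_n.
Here τ₀ = 1/93.0 = 0.010753 and τ_data = 11/73.3 = 0.150068, so τ_n = 0.160821.
Rearranging for μ₀: μ₀ = (μ_n·τ_n − τ_data·x̄)/τ₀ = (12.2317·0.160821 − 0.150068·12.8) / 0.010753 = 0.046244/0.010753 ≈ 4.3.

μ₀ = 4.3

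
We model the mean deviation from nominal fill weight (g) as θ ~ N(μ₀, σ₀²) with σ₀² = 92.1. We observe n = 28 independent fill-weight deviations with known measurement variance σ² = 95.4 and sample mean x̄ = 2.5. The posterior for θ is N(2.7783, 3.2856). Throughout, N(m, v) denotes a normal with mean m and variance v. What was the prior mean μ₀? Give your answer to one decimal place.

μ₀ = 10.3

The posterior mean is a precision-weighted average: μ_n = (τ₀μ₀ + τ_data·x̄)/(τ₀+τ_data), with τ₀=1/σ₀² and τ_data=n/σ².
Here τ₀ = 1/92.1 = 0.010858 and τ_data = 28/95.4 = 0.293501, so τ_n = 0.304359.
Rearranging for μ₀: μ₀ = (μ_n·τ_n − τ_data·x̄)/τ₀ = (2.7783·0.304359 − 0.293501·2.5) / 0.010858 = 0.111848/0.010858 ≈ 10.3.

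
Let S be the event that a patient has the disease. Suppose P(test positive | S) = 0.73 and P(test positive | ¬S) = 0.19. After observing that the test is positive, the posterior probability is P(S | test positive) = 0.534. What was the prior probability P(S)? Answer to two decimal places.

P(S) = 0.23

In odds form, posterior odds = prior odds × likelihood ratio, so prior odds = posterior odds ÷ LR.
Posterior odds = 0.534/(1−0.534) = 1.1459. LR = 0.73/0.19 = 3.8421.
Prior odds = 1.1459/3.8421 = 0.2982, so P(S) = 0.2982/(1+0.2982) ≈ 0.23.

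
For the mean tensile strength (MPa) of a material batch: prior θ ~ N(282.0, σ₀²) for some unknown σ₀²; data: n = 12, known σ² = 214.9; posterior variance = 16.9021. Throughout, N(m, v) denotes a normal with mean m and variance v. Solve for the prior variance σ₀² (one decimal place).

Posterior precision equals prior precision plus data precision: 1/σ_n² = 1/σ₀² + n/σ².
So 1/σ₀² = 1/16.9021 − 12/214.9 = 0.059164 − 0.055840 = 0.003324.
Hence σ₀² = 1/0.003324 ≈ 300.8.

σ₀² = 300.8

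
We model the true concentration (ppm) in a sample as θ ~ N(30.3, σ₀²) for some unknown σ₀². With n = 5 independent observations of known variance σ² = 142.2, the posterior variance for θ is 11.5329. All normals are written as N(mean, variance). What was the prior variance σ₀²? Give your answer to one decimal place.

σ₀² = 19.4

Posterior precision equals prior precision plus data precision: 1/σ_n² = 1/σ₀² + n/σ².
So 1/σ₀² = 1/11.5329 − 5/142.2 = 0.086708 − 0.035162 = 0.051546.
Hence σ₀² = 1/0.051546 ≈ 19.4.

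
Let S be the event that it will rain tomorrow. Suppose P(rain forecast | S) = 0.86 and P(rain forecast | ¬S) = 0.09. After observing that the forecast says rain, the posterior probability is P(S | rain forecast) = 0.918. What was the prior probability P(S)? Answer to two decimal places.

P(S) = 0.54

In odds form, posterior odds = prior odds × likelihood ratio, so prior odds = posterior odds ÷ LR.
Posterior odds = 0.918/(1−0.918) = 11.1951. LR = 0.86/0.09 = 9.5556.
Prior odds = 11.1951/9.5556 = 1.1716, so P(S) = 1.1716/(1+1.1716) ≈ 0.54.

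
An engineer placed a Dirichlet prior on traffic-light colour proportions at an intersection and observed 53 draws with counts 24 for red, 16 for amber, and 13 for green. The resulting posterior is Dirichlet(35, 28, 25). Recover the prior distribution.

Dirichlet(11, 12, 12)

For a Dirichlet(α) prior with multinomial counts c, the posterior is Dirichlet(α + c) componentwise.
Subtract each count from the matching posterior parameter: 35−24=11, 28−16=12, 25−13=12.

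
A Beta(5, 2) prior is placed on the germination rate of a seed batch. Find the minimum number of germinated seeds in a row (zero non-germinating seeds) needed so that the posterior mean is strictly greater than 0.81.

k = 4

After k germinated seeds and 0 non-germinating seeds the posterior is Beta(5+k, 2), with mean (5+k)/(5+2+k).
Set (5+k)/(7+k) > 0.81 and solve: k > (0.81·7 − 5)/(1 − 0.81) = 3.526.
The smallest integer exceeding 3.526 is 4.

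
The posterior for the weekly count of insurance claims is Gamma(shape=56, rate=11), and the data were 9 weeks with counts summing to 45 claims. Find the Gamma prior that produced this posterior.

Gamma(shape=11, rate=2)

Gamma–Poisson conjugacy: posterior shape = α + Σxᵢ, posterior rate = β + n.
So α = 56 − 45 = 11 and β = 11 − 9 = 2.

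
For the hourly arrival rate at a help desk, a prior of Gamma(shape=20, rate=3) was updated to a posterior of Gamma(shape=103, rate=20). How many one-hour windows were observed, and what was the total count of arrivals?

A Gamma(α, β) prior (rate parametrization) on a Poisson rate with n observations summing to S gives posterior Gamma(α+S, β+n).
Matching: Σxᵢ = 103 − 20 = 83 and n = 20 − 3 = 17.

n = 17 one-hour windows with total 83 arrivals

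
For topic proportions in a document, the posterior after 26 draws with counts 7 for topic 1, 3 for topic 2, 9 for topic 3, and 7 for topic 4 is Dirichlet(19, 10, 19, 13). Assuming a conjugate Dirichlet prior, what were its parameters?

For a Dirichlet(α) prior with multinomial counts c, the posterior is Dirichlet(α + c) componentwise.
Subtract each count from the matching posterior parameter: 19−7=12, 10−3=7, 19−9=10, 13−7=6.

Dirichlet(12, 7, 10, 6)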